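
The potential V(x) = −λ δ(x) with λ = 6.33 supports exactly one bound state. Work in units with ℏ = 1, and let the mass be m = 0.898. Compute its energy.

The bound state is ψ(x) = √κ e^{−κ|x|}. The derivative jump ψ'(0⁺) − ψ'(0⁻) = −(2mλ/ℏ²)ψ(0) fixes κ = mλ/ℏ² = 5.684.
Then E = −ℏ²κ²/(2m) = −mλ²/(2ℏ²) = -17.99.

E = -18.0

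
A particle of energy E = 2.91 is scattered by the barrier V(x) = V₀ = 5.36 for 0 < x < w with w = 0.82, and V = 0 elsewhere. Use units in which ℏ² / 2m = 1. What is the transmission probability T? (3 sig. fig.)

T = 0.263

E < V₀: inside the barrier ψ ∝ e^{±κx} with κ = √(2m(V₀ − E))/ℏ = 1.565.
κw = 1.284, sinh(κw) = 1.666.
The exact tunnelling result is T⁻¹ = 1 + V₀² sinh²(κw) / [4E(V₀ − E)] = 3.796, so T = 0.263.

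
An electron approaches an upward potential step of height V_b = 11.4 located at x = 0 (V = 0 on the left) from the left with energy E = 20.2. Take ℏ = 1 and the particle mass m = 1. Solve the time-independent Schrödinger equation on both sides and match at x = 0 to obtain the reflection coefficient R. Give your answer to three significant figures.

R = 0.0419

On each side the TISE gives plane waves with k = √(2m(E − V))/ℏ: k₁ = √(2·1·20.2) = 6.356, k₂ = √(2·1·8.8) = 4.195.
Matching ψ and ψ′ at x = 0 gives r = (k₁ − k₂)/(k₁ + k₂), so R = r² = 0.04194 and T = 1 − R = 0.9581.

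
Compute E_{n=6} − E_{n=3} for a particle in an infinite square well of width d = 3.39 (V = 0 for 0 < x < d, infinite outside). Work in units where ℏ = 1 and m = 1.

ΔE = 11.6

E_n = n²π²ℏ²/(2md²), so ΔE = (6² − 3²) π²ℏ²/(2md²).
ΔE = 27 × π² / (2 × 1 × 3.39²) = 11.59.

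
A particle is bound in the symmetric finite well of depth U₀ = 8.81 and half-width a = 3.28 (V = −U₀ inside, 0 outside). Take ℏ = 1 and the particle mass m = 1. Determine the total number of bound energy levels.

The dimensionless depth is z₀ = a√(2mU₀)/ℏ = 3.28 × √(17.62) = 13.77.
The even/odd transcendental equations gain one root per π/2 in z₀, giving N = 1 + ⌊2z₀/π⌋ = 1 + ⌊8.765⌋ = 9.

N = 9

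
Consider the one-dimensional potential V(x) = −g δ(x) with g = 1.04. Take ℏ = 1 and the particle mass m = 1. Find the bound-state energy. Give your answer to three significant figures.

E = -0.541

For x ≠ 0 the bound state is ψ ∝ e^{−κ|x|}; integrating the TISE across the delta gives the cusp condition 2κ = 2mg/ℏ², so κ = 1.040.
Then E = −ℏ²κ²/(2m) = −mg²/(2ℏ²) = -0.5408.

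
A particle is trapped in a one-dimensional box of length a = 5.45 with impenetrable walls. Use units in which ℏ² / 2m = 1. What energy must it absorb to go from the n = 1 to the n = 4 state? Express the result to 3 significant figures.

ΔE = 4.98

E_n = n²π²ℏ²/(2ma²), so ΔE = (4² − 1²) π²ℏ²/(2ma²).
ΔE = 15 × π² / (2 × 0.5 × 5.45²) = 4.984.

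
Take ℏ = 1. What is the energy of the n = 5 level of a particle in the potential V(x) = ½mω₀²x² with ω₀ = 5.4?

E = 29.7

Using E_n = (n + ½)ℏω₀: E_5 = 5.5 × 5.4 = 29.70.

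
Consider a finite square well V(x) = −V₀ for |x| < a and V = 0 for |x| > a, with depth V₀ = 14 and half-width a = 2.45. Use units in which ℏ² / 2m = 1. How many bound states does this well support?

N = 6

Define the well-strength parameter z₀ = (a/ℏ)√(2mV₀) = 2.45 × √(2·0.5·14) = 9.167.
The even/odd transcendental equations gain one root per π/2 in z₀, giving N = 1 + ⌊2z₀/π⌋ = 1 + ⌊5.836⌋ = 6.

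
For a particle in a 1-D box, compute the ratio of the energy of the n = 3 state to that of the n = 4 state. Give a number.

0.5625

E_n = n²π²ℏ²/(2mL²) so the ratio is n₂²/n₁² = 9/16 = 0.5625.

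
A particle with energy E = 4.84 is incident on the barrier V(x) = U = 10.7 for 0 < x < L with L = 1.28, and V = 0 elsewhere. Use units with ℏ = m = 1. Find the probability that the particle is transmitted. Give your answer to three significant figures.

T = 0.000619

E < U: inside the barrier ψ ∝ e^{±κx} with κ = √(2m(U − E))/ℏ = 3.423.
κL = 4.382, sinh(κL) = 39.99.
The exact tunnelling result is T⁻¹ = 1 + U² sinh²(κL) / [4E(U − E)] = 1615, so T = 0.000619.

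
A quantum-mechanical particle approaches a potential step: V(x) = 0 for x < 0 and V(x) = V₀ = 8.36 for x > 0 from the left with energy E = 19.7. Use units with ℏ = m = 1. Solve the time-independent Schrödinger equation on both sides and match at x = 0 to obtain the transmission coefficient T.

On each side the TISE gives plane waves with k = √(2m(E − V))/ℏ: k₁ = √(2·1·19.7) = 6.277, k₂ = √(2·1·11.34) = 4.762.
Matching ψ and ψ′ at x = 0 gives r = (k₁ − k₂)/(k₁ + k₂), so R = r² = 0.01882 and T = 1 − R = 0.9812.

T = 0.981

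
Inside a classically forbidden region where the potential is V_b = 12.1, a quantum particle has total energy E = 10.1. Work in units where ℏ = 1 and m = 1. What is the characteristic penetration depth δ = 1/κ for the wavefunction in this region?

δ = 0.500

Since E < V_b the TISE in this region is ψ'' = κ²ψ with κ = √(2m(V_b − E))/ℏ.
κ = √(2 × 1 × 2) = 2.000. The penetration depth is δ = 1/κ = 0.500.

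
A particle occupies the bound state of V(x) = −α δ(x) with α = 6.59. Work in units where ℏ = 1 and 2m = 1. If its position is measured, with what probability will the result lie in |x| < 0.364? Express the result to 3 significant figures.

The normalised bound state is ψ = √κ e^{−κ|x|} with κ = mα/ℏ² = 3.295.
P(|x| < d) = ∫_{−d}^{d} κ e^{−2κ|x|} dx = 1 − e^{−2κd} = 1 − e^{−2.399} = 0.9092.

P = 0.909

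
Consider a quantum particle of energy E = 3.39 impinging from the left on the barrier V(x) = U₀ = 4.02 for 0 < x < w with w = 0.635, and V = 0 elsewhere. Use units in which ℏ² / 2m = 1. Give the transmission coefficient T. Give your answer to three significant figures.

T = 0.657

Since E < U₀ the interior solution is evanescent with decay constant κ = √(2m(U₀ − E))/ℏ = 0.7937.
κw = 0.5040, sinh(κw) = 0.5256.
Matching ψ, ψ′ at both faces gives T = [1 + U₀² sinh²(κw) / (4E(U₀ − E))]⁻¹ = 1/1.523 = 0.657.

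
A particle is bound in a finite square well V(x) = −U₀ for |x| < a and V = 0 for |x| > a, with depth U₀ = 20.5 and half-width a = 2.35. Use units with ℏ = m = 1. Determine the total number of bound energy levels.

N = 10

The dimensionless depth is z₀ = a√(2mU₀)/ℏ = 2.35 × √(41.00) = 15.05.
The even/odd transcendental equations gain one root per π/2 in z₀, giving N = 1 + ⌊2z₀/π⌋ = 1 + ⌊9.579⌋ = 10.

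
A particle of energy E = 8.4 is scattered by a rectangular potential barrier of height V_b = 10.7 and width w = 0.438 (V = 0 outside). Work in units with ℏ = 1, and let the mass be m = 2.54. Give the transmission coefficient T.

E < V_b: inside the barrier ψ ∝ e^{±κx} with κ = √(2m(V_b − E))/ℏ = 3.418.
κw = 1.497, sinh(κw) = 2.123.
The exact tunnelling result is T⁻¹ = 1 + V_b² sinh²(κw) / [4E(V_b − E)] = 7.675, so T = 0.130.

T = 0.130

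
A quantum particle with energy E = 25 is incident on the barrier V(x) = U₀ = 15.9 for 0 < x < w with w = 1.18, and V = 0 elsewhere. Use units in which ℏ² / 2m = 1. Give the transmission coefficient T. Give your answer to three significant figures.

T = 0.956

Above the barrier the interior wavenumber is k₂ = √(2m(E − U₀))/ℏ = 3.017, giving phase k₂w = 3.560.
T = [1 + U₀² sin²(k₂w) / (4E(E − U₀))]⁻¹ = 1/1.046 = 0.956.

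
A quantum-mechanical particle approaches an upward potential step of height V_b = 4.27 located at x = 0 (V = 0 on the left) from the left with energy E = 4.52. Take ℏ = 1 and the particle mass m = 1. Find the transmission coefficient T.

T = 0.617

The wavenumbers are k₁ = √(2mE)/ℏ = 3.007 on the left and k₂ = √(2m(E − V_b))/ℏ = 0.7071 on the right.
Matching ψ and ψ′ at x = 0 gives r = (k₁ − k₂)/(k₁ + k₂), so R = r² = 0.3834 and T = 1 − R = 0.6166.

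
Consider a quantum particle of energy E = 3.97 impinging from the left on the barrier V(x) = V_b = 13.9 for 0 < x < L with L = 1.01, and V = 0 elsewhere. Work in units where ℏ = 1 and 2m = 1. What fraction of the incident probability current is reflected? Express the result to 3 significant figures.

E < V_b: inside the barrier ψ ∝ e^{±κx} with κ = √(2m(V_b − E))/ℏ = 3.151.
κL = 3.183, sinh(κL) = 12.04.
The exact tunnelling result is T⁻¹ = 1 + V_b² sinh²(κL) / [4E(V_b − E)] = 178.5, so T = 0.00560.
R = 1 − T = 0.994.

R = 0.994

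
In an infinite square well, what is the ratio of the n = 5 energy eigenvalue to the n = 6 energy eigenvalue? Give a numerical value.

E_n = n²π²ℏ²/(2mL²) so the ratio is n₂²/n₁² = 25/36 = 0.694444.

0.694444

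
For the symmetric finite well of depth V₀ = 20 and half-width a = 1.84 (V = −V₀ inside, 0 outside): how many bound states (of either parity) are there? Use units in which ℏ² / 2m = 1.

Define the well-strength parameter z₀ = (a/ℏ)√(2mV₀) = 1.84 × √(2·0.5·20) = 8.229.
A new bound state (alternating even/odd) appears each time z₀ passes a multiple of π/2, so N = ⌊2z₀/π⌋ + 1 = ⌊5.239⌋ + 1 = 6.

N = 6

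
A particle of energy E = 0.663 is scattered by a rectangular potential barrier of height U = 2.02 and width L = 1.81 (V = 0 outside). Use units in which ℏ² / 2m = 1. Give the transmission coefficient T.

T = 0.0509

E < U: inside the barrier ψ ∝ e^{±κx} with κ = √(2m(U − E))/ℏ = 1.165.
κL = 2.108, sinh(κL) = 4.057.
The exact tunnelling result is T⁻¹ = 1 + U² sinh²(κL) / [4E(U − E)] = 19.66, so T = 0.0509.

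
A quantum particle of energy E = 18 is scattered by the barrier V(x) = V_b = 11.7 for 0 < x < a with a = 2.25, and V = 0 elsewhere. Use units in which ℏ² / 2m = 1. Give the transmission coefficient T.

T = 0.904

E > V_b: inside the barrier k₂ = √(2m(E − V_b))/ℏ = 2.510, k₂a = 5.647.
T = [1 + V_b² sin²(k₂a) / (4E(E − V_b))]⁻¹ = 1/1.106 = 0.904.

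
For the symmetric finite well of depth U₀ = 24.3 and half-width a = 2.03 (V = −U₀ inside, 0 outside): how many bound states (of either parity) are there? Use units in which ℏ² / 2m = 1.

The dimensionless depth is z₀ = a√(2mU₀)/ℏ = 2.03 × √(24.30) = 10.01.
The even/odd transcendental equations gain one root per π/2 in z₀, giving N = 1 + ⌊2z₀/π⌋ = 1 + ⌊6.371⌋ = 7.

N = 7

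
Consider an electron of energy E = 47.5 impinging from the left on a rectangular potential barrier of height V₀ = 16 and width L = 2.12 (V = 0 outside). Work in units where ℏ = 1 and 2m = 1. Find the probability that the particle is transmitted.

Above the barrier the interior wavenumber is k₂ = √(2m(E − V₀))/ℏ = 5.612, giving phase k₂L = 11.90.
T = [1 + V₀² sin²(k₂L) / (4E(E − V₀))]⁻¹ = 1/1.016 = 0.984.

T = 0.984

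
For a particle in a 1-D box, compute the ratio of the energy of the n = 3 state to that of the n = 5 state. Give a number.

E_n = n²π²ℏ²/(2mL²) so the ratio is n₂²/n₁² = 9/25 = 0.36.

0.36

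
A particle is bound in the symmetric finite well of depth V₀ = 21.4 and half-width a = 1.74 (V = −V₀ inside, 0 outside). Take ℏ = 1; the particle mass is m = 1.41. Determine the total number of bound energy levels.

The dimensionless depth is z₀ = a√(2mV₀)/ℏ = 1.74 × √(60.35) = 13.52.
A new bound state (alternating even/odd) appears each time z₀ passes a multiple of π/2, so N = ⌊2z₀/π⌋ + 1 = ⌊8.605⌋ + 1 = 9.

N = 9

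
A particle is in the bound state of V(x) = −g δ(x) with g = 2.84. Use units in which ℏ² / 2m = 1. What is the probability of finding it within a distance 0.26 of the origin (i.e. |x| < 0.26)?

P = 0.522

The normalised bound state is ψ = √κ e^{−κ|x|} with κ = mg/ℏ² = 1.420.
P(|x| < d) = ∫_{−d}^{d} κ e^{−2κ|x|} dx = 1 − e^{−2κd} = 1 − e^{−0.7384} = 0.5221.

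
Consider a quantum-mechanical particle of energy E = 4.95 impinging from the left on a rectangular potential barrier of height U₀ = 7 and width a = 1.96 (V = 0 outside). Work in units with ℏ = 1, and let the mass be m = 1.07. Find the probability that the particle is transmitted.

T = 0.000900

E < U₀: inside the barrier ψ ∝ e^{±κx} with κ = √(2m(U₀ − E))/ℏ = 2.095.
κa = 4.105, sinh(κa) = 30.32.
The exact tunnelling result is T⁻¹ = 1 + U₀² sinh²(κa) / [4E(U₀ − E)] = 1111, so T = 0.000900.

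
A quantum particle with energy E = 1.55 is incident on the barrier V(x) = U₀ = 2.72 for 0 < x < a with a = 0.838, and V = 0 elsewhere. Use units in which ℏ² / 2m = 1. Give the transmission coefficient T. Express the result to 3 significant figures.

T = 0.478

E < U₀: inside the barrier ψ ∝ e^{±κx} with κ = √(2m(U₀ − E))/ℏ = 1.082.
κa = 0.9064, sinh(κa) = 1.036.
The exact tunnelling result is T⁻¹ = 1 + U₀² sinh²(κa) / [4E(U₀ − E)] = 2.094, so T = 0.478.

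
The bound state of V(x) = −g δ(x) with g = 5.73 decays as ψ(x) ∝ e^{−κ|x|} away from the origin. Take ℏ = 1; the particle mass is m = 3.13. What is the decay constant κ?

Integrating the TISE across x = 0 gives the cusp condition ψ'(0⁺) − ψ'(0⁻) = −(2mg/ℏ²)ψ(0).
With ψ ∝ e^{−κ|x|} this yields −2κ = −2mg/ℏ², so κ = mg/ℏ² = 17.93.

κ = 17.9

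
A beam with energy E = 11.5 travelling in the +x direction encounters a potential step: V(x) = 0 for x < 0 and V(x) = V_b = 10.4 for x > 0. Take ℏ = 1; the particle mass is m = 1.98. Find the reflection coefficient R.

R = 0.278

The wavenumbers are k₁ = √(2mE)/ℏ = 6.748 on the left and k₂ = √(2m(E − V_b))/ℏ = 2.087 on the right.
Matching ψ and ψ′ at x = 0 gives r = (k₁ − k₂)/(k₁ + k₂), so R = r² = 0.2783 and T = 1 − R = 0.7217.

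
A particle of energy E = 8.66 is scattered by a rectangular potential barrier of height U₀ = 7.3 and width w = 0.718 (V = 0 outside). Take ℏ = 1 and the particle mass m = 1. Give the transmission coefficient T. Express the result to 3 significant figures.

T = 0.508

E > U₀: inside the barrier k₂ = √(2m(E − U₀))/ℏ = 1.649, k₂w = 1.184.
Matching at both interfaces gives T⁻¹ = 1 + U₀² sin²(k₂w) / [4E(E − U₀)] = 1.970, hence T = 0.508.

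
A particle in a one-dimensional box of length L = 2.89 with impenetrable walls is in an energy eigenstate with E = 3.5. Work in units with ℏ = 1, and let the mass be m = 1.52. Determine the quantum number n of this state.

For an infinite well E_n = n²π²ℏ²/(2mL²), so n = (L/πℏ)√(2mE).
n = (2.89/π) × √(2 × 1.52 × 3.5) = 3.001 → n = 3.

n = 3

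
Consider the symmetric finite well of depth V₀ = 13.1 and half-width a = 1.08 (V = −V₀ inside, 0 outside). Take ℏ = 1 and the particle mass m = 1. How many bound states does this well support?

N = 4

The dimensionless depth is z₀ = a√(2mV₀)/ℏ = 1.08 × √(26.20) = 5.528.
The even/odd transcendental equations gain one root per π/2 in z₀, giving N = 1 + ⌊2z₀/π⌋ = 1 + ⌊3.519⌋ = 4.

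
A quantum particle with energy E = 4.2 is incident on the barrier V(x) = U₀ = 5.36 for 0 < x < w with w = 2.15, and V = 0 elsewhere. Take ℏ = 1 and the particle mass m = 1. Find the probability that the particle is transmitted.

T = 0.00388

Since E < U₀ the interior solution is evanescent with decay constant κ = √(2m(U₀ − E))/ℏ = 1.523.
κw = 3.275, sinh(κw) = 13.20.
The exact tunnelling result is T⁻¹ = 1 + U₀² sinh²(κw) / [4E(U₀ − E)] = 257.9, so T = 0.00388.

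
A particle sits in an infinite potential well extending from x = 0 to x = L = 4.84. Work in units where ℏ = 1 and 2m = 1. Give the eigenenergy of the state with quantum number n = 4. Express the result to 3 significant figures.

The infinite-well eigenfunctions ψ_n = √(2/L) sin(nπx/L) vanish at both walls, giving E_n = n²π²ℏ²/(2mL²).
E_4 = 4² × π² / (2 × 0.5 × 4.84²) = 6.741.

E = 6.74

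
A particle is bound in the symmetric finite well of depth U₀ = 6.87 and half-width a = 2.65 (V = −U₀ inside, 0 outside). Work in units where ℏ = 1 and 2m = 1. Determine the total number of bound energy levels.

The dimensionless depth is z₀ = a√(2mU₀)/ℏ = 2.65 × √(6.870) = 6.946.
A new bound state (alternating even/odd) appears each time z₀ passes a multiple of π/2, so N = ⌊2z₀/π⌋ + 1 = ⌊4.422⌋ + 1 = 5.

N = 5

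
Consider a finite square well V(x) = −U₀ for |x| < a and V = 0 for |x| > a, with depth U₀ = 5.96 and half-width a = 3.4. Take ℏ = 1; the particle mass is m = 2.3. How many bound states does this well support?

N = 12

Define the well-strength parameter z₀ = (a/ℏ)√(2mU₀) = 3.4 × √(2·2.3·5.96) = 17.80.
A new bound state (alternating even/odd) appears each time z₀ passes a multiple of π/2, so N = ⌊2z₀/π⌋ + 1 = ⌊11.33⌋ + 1 = 12.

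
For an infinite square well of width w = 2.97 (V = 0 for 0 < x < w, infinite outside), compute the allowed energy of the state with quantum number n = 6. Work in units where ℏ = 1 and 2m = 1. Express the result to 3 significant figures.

The infinite-well eigenfunctions ψ_n = √(2/w) sin(nπx/w) vanish at both walls, giving E_n = n²π²ℏ²/(2mw²).
E_6 = 6² × π² / (2 × 0.5 × 2.97²) = 40.28.

E = 40.3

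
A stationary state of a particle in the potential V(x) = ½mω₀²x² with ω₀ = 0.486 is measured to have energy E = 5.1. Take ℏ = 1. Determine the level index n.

E_n = ℏω₀(n + ½) ⇒ n = E/(ℏω₀) − ½ = 5.1/0.486 − 0.5 = 9.994 → n = 10.

n = 10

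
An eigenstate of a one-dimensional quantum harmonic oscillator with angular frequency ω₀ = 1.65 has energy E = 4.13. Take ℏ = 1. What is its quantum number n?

n = 2

E_n = ℏω₀(n + ½) ⇒ n = E/(ℏω₀) − ½ = 4.13/1.65 − 0.5 = 2.003 → n = 2.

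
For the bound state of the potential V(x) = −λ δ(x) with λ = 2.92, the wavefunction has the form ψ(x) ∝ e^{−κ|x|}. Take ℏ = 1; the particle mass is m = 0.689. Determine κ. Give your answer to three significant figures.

Integrate −(ℏ²/2m)ψ'' − λδ(x)ψ = Eψ from −ε to +ε: the ψ'' term gives ψ'(0⁺) − ψ'(0⁻) and the δ term gives −(2mλ/ℏ²)ψ(0).
With ψ ∝ e^{−κ|x|} this yields −2κ = −2mλ/ℏ², so κ = mλ/ℏ² = 2.012.

κ = 2.01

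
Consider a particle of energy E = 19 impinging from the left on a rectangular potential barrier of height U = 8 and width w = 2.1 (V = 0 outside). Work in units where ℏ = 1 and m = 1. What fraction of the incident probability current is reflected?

E > U: inside the barrier k₂ = √(2m(E − U))/ℏ = 4.690, k₂w = 9.850.
Matching at both interfaces gives T⁻¹ = 1 + U² sin²(k₂w) / [4E(E − U)] = 1.013, hence T = 0.987.
R = 1 − T = 0.0129.

R = 0.0129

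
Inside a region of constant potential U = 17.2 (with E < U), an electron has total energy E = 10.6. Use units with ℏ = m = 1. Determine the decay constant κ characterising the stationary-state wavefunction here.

κ = 3.63

Since E < U the TISE in this region is ψ'' = κ²ψ with κ = √(2m(U − E))/ℏ.
κ = √(2 × 1 × 6.6) = 3.633.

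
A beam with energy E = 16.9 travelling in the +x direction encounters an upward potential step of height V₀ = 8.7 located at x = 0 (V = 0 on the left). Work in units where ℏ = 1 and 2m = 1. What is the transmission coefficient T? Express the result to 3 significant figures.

T = 0.968

On each side the TISE gives plane waves with k = √(2m(E − V))/ℏ: k₁ = √(2·½·16.9) = 4.111, k₂ = √(2·½·8.2) = 2.864.
Matching ψ and ψ′ at x = 0 gives r = (k₁ − k₂)/(k₁ + k₂), so R = r² = 0.03199 and T = 1 − R = 0.9680.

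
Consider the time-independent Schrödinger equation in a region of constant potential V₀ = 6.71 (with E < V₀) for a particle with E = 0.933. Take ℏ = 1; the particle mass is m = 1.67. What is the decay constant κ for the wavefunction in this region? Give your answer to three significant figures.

κ = 4.39

Since E < V₀ the TISE in this region is ψ'' = κ²ψ with κ = √(2m(V₀ − E))/ℏ.
κ = √(2 × 1.67 × 5.777) = 4.393.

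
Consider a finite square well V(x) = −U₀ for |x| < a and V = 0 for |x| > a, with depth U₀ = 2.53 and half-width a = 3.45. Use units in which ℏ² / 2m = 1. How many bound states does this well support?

N = 4

Define the well-strength parameter z₀ = (a/ℏ)√(2mU₀) = 3.45 × √(2·0.5·2.53) = 5.488.
A new bound state (alternating even/odd) appears each time z₀ passes a multiple of π/2, so N = ⌊2z₀/π⌋ + 1 = ⌊3.493⌋ + 1 = 4.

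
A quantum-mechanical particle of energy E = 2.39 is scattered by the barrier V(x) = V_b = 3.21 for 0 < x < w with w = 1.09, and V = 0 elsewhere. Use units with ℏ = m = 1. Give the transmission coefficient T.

E < V_b: inside the barrier ψ ∝ e^{±κx} with κ = √(2m(V_b − E))/ℏ = 1.281.
κw = 1.396, sinh(κw) = 1.895.
Matching ψ, ψ′ at both faces gives T = [1 + V_b² sinh²(κw) / (4E(V_b − E))]⁻¹ = 1/5.722 = 0.175.

T = 0.175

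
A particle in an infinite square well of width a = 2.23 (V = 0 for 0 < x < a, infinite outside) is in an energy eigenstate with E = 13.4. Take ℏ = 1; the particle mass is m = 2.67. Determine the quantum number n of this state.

n = 6

For an infinite well E_n = n²π²ℏ²/(2ma²), so n = (a/πℏ)√(2mE).
n = (2.23/π) × √(2 × 2.67 × 13.4) = 6.005 → n = 6.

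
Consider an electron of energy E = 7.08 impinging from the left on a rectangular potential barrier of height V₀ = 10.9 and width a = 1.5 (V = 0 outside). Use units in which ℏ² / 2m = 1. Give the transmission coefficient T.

Since E < V₀ the interior solution is evanescent with decay constant κ = √(2m(V₀ − E))/ℏ = 1.954.
κa = 2.932, sinh(κa) = 9.353.
Matching ψ, ψ′ at both faces gives T = [1 + V₀² sinh²(κa) / (4E(V₀ − E))]⁻¹ = 1/97.08 = 0.0103.

T = 0.0103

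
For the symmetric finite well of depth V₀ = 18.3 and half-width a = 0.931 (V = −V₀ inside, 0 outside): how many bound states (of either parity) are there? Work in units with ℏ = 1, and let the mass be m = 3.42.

The dimensionless depth is z₀ = a√(2mV₀)/ℏ = 0.931 × √(125.2) = 10.42.
The even/odd transcendental equations gain one root per π/2 in z₀, giving N = 1 + ⌊2z₀/π⌋ = 1 + ⌊6.631⌋ = 7.

N = 7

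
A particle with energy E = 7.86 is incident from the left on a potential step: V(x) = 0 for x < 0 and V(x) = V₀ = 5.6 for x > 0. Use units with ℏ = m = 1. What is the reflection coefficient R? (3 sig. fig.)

On each side the TISE gives plane waves with k = √(2m(E − V))/ℏ: k₁ = √(2·1·7.86) = 3.965, k₂ = √(2·1·2.26) = 2.126.
Matching ψ and ψ′ at x = 0 gives r = (k₁ − k₂)/(k₁ + k₂), so R = r² = 0.09114 and T = 1 − R = 0.9089.

R = 0.0911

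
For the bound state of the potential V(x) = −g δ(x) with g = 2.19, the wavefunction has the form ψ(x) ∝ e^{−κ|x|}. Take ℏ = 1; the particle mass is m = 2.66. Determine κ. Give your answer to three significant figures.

Integrating the TISE across x = 0 gives the cusp condition ψ'(0⁺) − ψ'(0⁻) = −(2mg/ℏ²)ψ(0).
With ψ ∝ e^{−κ|x|} this yields −2κ = −2mg/ℏ², so κ = mg/ℏ² = 5.825.

κ = 5.83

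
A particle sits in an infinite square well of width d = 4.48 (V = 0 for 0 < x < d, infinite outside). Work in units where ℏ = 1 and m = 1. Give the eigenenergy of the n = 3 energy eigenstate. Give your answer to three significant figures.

E = 2.21

The infinite-well eigenfunctions ψ_n = √(2/d) sin(nπx/d) vanish at both walls, giving E_n = n²π²ℏ²/(2md²).
E_3 = 3² × π² / (2 × 1 × 4.48²) = 2.213.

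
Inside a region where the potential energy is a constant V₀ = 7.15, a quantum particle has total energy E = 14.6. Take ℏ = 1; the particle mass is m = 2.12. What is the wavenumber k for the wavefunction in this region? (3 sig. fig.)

k = 5.62

With E > V₀ the solution is oscillatory, ψ ∝ e^{±ikx} with k = √(2m(E − V₀))/ℏ.
k = √(2 × 2.12 × 7.45) = 5.620.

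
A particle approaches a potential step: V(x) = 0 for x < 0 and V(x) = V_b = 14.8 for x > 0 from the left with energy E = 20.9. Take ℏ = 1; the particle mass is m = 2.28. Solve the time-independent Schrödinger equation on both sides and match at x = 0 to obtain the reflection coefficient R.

R = 0.0891

The wavenumbers are k₁ = √(2mE)/ℏ = 9.762 on the left and k₂ = √(2m(E − V_b))/ℏ = 5.274 on the right.
Continuity of ψ and ψ′ at the step yields the reflection amplitude r = (k₁ − k₂)/(k₁ + k₂) = 0.2985; thus R = |r|² = 0.08910, T = 0.9109.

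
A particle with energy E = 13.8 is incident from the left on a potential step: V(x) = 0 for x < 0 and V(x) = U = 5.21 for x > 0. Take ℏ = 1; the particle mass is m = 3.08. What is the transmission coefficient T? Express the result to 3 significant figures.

The wavenumbers are k₁ = √(2mE)/ℏ = 9.220 on the left and k₂ = √(2m(E − U))/ℏ = 7.274 on the right.
Continuity of ψ and ψ′ at the step yields the reflection amplitude r = (k₁ − k₂)/(k₁ + k₂) = 0.1180; thus R = |r|² = 0.01392, T = 0.9861.

T = 0.986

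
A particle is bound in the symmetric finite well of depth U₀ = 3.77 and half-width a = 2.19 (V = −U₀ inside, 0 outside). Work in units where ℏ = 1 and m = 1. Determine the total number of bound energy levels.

The dimensionless depth is z₀ = a√(2mU₀)/ℏ = 2.19 × √(7.540) = 6.014.
A new bound state (alternating even/odd) appears each time z₀ passes a multiple of π/2, so N = ⌊2z₀/π⌋ + 1 = ⌊3.828⌋ + 1 = 4.

N = 4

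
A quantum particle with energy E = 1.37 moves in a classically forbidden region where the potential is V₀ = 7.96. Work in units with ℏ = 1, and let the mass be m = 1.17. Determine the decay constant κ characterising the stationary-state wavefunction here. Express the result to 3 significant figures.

Since E < V₀ the TISE in this region is ψ'' = κ²ψ with κ = √(2m(V₀ − E))/ℏ.
κ = √(2 × 1.17 × 6.59) = 3.927.

κ = 3.93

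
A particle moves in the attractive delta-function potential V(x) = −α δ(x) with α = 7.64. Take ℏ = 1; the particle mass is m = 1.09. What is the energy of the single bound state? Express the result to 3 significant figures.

The bound state is ψ(x) = √κ e^{−κ|x|}. The derivative jump ψ'(0⁺) − ψ'(0⁻) = −(2mα/ℏ²)ψ(0) fixes κ = mα/ℏ² = 8.328.
Then E = −ℏ²κ²/(2m) = −mα²/(2ℏ²) = -31.81.

E = -31.8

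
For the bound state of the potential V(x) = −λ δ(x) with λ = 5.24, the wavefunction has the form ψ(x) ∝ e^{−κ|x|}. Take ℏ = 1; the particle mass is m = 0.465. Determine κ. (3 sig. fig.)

Integrating the TISE across x = 0 gives the cusp condition ψ'(0⁺) − ψ'(0⁻) = −(2mλ/ℏ²)ψ(0).
With ψ ∝ e^{−κ|x|} this yields −2κ = −2mλ/ℏ², so κ = mλ/ℏ² = 2.437.

κ = 2.44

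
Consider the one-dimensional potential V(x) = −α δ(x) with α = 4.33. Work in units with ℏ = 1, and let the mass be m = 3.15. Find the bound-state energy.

E = -29.5

For x ≠ 0 the bound state is ψ ∝ e^{−κ|x|}; integrating the TISE across the delta gives the cusp condition 2κ = 2mα/ℏ², so κ = 13.64.
Then E = −ℏ²κ²/(2m) = −mα²/(2ℏ²) = -29.53.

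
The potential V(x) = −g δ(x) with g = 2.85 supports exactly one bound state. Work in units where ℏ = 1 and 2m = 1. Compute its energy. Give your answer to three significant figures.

E = -2.03

The bound state is ψ(x) = √κ e^{−κ|x|}. The derivative jump ψ'(0⁺) − ψ'(0⁻) = −(2mg/ℏ²)ψ(0) fixes κ = mg/ℏ² = 1.425.
Then E = −ℏ²κ²/(2m) = −mg²/(2ℏ²) = -2.031.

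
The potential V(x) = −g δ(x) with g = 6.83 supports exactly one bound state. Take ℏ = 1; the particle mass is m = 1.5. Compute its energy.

The bound state is ψ(x) = √κ e^{−κ|x|}. The derivative jump ψ'(0⁺) − ψ'(0⁻) = −(2mg/ℏ²)ψ(0) fixes κ = mg/ℏ² = 10.25.
Then E = −ℏ²κ²/(2m) = −mg²/(2ℏ²) = -34.99.

E = -35.0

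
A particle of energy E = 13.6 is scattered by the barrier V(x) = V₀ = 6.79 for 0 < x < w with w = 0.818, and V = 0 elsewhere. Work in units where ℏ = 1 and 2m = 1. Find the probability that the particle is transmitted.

E > V₀: inside the barrier k₂ = √(2m(E − V₀))/ℏ = 2.610, k₂w = 2.135.
Matching at both interfaces gives T⁻¹ = 1 + V₀² sin²(k₂w) / [4E(E − V₀)] = 1.089, hence T = 0.918.

T = 0.918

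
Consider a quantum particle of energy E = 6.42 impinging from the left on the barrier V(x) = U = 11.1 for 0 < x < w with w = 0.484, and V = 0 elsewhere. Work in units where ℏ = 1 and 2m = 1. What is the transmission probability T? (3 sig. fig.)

T = 0.385

Since E < U the interior solution is evanescent with decay constant κ = √(2m(U − E))/ℏ = 2.163.
κw = 1.047, sinh(κw) = 1.249.
The exact tunnelling result is T⁻¹ = 1 + U² sinh²(κw) / [4E(U − E)] = 2.600, so T = 0.385.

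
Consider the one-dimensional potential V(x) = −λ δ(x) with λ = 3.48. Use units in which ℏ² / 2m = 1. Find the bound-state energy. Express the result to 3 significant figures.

The bound state is ψ(x) = √κ e^{−κ|x|}. The derivative jump ψ'(0⁺) − ψ'(0⁻) = −(2mλ/ℏ²)ψ(0) fixes κ = mλ/ℏ² = 1.740.
Then E = −ℏ²κ²/(2m) = −mλ²/(2ℏ²) = -3.028.

E = -3.03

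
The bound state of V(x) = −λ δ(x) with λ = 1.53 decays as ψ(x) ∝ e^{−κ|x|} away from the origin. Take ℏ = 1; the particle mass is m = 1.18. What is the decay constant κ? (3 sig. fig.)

κ = 1.81

Integrating the TISE across x = 0 gives the cusp condition ψ'(0⁺) − ψ'(0⁻) = −(2mλ/ℏ²)ψ(0).
With ψ ∝ e^{−κ|x|} this yields −2κ = −2mλ/ℏ², so κ = mλ/ℏ² = 1.805.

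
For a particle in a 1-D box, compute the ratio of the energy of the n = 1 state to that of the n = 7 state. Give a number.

E_n = n²π²ℏ²/(2mL²) so the ratio is n₂²/n₁² = 1/49 = 0.0204082.

0.0204082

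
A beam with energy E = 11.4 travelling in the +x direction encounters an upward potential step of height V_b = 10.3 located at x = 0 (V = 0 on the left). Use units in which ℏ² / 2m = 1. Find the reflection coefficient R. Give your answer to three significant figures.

R = 0.277

On each side the TISE gives plane waves with k = √(2m(E − V))/ℏ: k₁ = √(2·½·11.4) = 3.376, k₂ = √(2·½·1.1) = 1.049.
Continuity of ψ and ψ′ at the step yields the reflection amplitude r = (k₁ − k₂)/(k₁ + k₂) = 0.5260; thus R = |r|² = 0.2767, T = 0.7233.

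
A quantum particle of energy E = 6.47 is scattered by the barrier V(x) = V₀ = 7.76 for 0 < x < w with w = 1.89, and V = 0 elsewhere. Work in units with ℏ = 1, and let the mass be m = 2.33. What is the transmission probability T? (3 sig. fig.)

Since E < V₀ the interior solution is evanescent with decay constant κ = √(2m(V₀ − E))/ℏ = 2.452.
κw = 4.634, sinh(κw) = 51.45.
The exact tunnelling result is T⁻¹ = 1 + V₀² sinh²(κw) / [4E(V₀ − E)] = 4776, so T = 0.000209.

T = 0.000209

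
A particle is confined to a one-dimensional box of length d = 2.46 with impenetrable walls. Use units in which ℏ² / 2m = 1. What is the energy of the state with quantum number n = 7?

The infinite-well eigenfunctions ψ_n = √(2/d) sin(nπx/d) vanish at both walls, giving E_n = n²π²ℏ²/(2md²).
E_7 = 7² × π² / (2 × 0.5 × 2.46²) = 79.91.

E = 79.9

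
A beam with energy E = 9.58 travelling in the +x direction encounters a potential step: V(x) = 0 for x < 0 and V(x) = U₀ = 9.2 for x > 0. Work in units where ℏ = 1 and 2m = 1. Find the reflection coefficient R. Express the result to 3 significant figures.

R = 0.446

The wavenumbers are k₁ = √(2mE)/ℏ = 3.095 on the left and k₂ = √(2m(E − U₀))/ℏ = 0.6164 on the right.
Continuity of ψ and ψ′ at the step yields the reflection amplitude r = (k₁ − k₂)/(k₁ + k₂) = 0.6678; thus R = |r|² = 0.4460, T = 0.5540.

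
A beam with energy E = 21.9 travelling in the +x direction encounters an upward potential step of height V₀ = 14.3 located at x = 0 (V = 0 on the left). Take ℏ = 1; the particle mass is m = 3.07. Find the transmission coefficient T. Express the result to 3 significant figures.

On each side the TISE gives plane waves with k = √(2m(E − V))/ℏ: k₁ = √(2·3.07·21.9) = 11.60, k₂ = √(2·3.07·7.6) = 6.831.
Matching ψ and ψ′ at x = 0 gives r = (k₁ − k₂)/(k₁ + k₂), so R = r² = 0.06686 and T = 1 − R = 0.9331.

T = 0.933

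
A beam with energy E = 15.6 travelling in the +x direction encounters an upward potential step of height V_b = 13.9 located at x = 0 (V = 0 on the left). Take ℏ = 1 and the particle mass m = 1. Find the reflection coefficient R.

The wavenumbers are k₁ = √(2mE)/ℏ = 5.586 on the left and k₂ = √(2m(E − V_b))/ℏ = 1.844 on the right.
Continuity of ψ and ψ′ at the step yields the reflection amplitude r = (k₁ − k₂)/(k₁ + k₂) = 0.5036; thus R = |r|² = 0.2536, T = 0.7464.

R = 0.254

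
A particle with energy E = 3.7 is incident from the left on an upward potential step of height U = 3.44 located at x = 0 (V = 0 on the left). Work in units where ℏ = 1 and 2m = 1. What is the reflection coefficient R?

R = 0.337

On each side the TISE gives plane waves with k = √(2m(E − V))/ℏ: k₁ = √(2·½·3.7) = 1.924, k₂ = √(2·½·0.26) = 0.5099.
Continuity of ψ and ψ′ at the step yields the reflection amplitude r = (k₁ − k₂)/(k₁ + k₂) = 0.5809; thus R = |r|² = 0.3375, T = 0.6625.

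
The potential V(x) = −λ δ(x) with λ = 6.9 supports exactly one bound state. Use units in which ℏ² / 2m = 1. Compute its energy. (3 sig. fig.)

For x ≠ 0 the bound state is ψ ∝ e^{−κ|x|}; integrating the TISE across the delta gives the cusp condition 2κ = 2mλ/ℏ², so κ = 3.450.
Then E = −ℏ²κ²/(2m) = −mλ²/(2ℏ²) = -11.90.

E = -11.9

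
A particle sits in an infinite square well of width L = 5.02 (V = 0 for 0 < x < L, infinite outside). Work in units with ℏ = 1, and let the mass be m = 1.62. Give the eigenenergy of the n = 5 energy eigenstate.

The infinite-well eigenfunctions ψ_n = √(2/L) sin(nπx/L) vanish at both walls, giving E_n = n²π²ℏ²/(2mL²).
E_5 = 5² × π² / (2 × 1.62 × 5.02²) = 3.022.

E = 3.02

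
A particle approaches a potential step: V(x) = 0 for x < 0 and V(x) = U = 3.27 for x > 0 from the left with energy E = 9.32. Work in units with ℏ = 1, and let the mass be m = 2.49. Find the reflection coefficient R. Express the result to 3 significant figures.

R = 0.0116

The wavenumbers are k₁ = √(2mE)/ℏ = 6.813 on the left and k₂ = √(2m(E − U))/ℏ = 5.489 on the right.
Continuity of ψ and ψ′ at the step yields the reflection amplitude r = (k₁ − k₂)/(k₁ + k₂) = 0.1076; thus R = |r|² = 0.01158, T = 0.9884.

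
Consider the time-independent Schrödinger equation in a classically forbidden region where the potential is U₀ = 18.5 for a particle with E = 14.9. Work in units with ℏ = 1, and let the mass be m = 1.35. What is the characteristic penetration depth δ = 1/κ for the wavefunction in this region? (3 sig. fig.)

δ = 0.321

Since E < U₀ the TISE in this region is ψ'' = κ²ψ with κ = √(2m(U₀ − E))/ℏ.
κ = √(2 × 1.35 × 3.6) = 3.118. The penetration depth is δ = 1/κ = 0.321.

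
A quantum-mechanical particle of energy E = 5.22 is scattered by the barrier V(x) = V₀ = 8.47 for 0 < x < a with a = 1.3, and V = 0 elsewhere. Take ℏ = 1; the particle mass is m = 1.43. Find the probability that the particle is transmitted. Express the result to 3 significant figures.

Since E < V₀ the interior solution is evanescent with decay constant κ = √(2m(V₀ − E))/ℏ = 3.049.
κa = 3.963, sinh(κa) = 26.31.
The exact tunnelling result is T⁻¹ = 1 + V₀² sinh²(κa) / [4E(V₀ − E)] = 732.7, so T = 0.00136.

T = 0.00136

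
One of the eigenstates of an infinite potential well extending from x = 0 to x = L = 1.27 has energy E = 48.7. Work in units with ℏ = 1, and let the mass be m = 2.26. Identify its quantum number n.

From E_n = n²π²ℏ²/(2mL²) invert to n = √(2mL²E)/(πℏ).
n = (1.27/π) × √(2 × 2.26 × 48.7) = 5.998 → n = 6.

n = 6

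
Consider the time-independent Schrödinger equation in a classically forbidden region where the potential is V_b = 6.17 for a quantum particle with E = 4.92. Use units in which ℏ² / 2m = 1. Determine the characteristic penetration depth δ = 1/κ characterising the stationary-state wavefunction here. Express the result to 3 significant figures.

δ = 0.894

Since E < V_b the TISE in this region is ψ'' = κ²ψ with κ = √(2m(V_b − E))/ℏ.
κ = √(2 × 0.5 × 1.25) = 1.118. The penetration depth is δ = 1/κ = 0.894.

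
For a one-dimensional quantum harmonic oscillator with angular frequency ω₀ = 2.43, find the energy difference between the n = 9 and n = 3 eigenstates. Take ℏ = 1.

E_n = ℏω₀(n + ½), so ΔE = (9 − 3) ℏω₀ = 6 × 2.43 = 14.58.

ΔE = 14.6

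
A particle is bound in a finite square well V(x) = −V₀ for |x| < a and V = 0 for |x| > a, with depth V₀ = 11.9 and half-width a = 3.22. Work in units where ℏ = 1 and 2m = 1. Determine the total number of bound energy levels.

Define the well-strength parameter z₀ = (a/ℏ)√(2mV₀) = 3.22 × √(2·0.5·11.9) = 11.11.
A new bound state (alternating even/odd) appears each time z₀ passes a multiple of π/2, so N = ⌊2z₀/π⌋ + 1 = ⌊7.071⌋ + 1 = 8.

N = 8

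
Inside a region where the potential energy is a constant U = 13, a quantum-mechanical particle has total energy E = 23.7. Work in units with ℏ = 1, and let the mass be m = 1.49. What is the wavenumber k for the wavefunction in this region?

k = 5.65

With E > U the solution is oscillatory, ψ ∝ e^{±ikx} with k = √(2m(E − U))/ℏ.
k = √(2 × 1.49 × 10.7) = 5.647.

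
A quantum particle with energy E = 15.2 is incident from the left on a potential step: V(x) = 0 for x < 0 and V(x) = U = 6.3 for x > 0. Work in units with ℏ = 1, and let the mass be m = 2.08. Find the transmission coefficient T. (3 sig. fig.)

T = 0.982

On each side the TISE gives plane waves with k = √(2m(E − V))/ℏ: k₁ = √(2·2.08·15.2) = 7.952, k₂ = √(2·2.08·8.9) = 6.085.
Matching ψ and ψ′ at x = 0 gives r = (k₁ − k₂)/(k₁ + k₂), so R = r² = 0.01769 and T = 1 − R = 0.9823.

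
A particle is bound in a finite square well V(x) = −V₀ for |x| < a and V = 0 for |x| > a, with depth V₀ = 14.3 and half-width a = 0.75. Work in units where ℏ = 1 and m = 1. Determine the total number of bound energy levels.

Define the well-strength parameter z₀ = (a/ℏ)√(2mV₀) = 0.75 × √(2·1·14.3) = 4.011.
A new bound state (alternating even/odd) appears each time z₀ passes a multiple of π/2, so N = ⌊2z₀/π⌋ + 1 = ⌊2.553⌋ + 1 = 3.

N = 3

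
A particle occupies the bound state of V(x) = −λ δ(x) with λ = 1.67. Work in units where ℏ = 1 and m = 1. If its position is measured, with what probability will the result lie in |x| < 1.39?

The normalised bound state is ψ = √κ e^{−κ|x|} with κ = mλ/ℏ² = 1.670.
P(|x| < d) = ∫_{−d}^{d} κ e^{−2κ|x|} dx = 1 − e^{−2κd} = 1 − e^{−4.643} = 0.9904.

P = 0.990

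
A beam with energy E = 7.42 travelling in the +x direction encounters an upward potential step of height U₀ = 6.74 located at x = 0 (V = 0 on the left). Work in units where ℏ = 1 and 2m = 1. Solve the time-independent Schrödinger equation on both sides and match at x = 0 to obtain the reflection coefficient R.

R = 0.286

The wavenumbers are k₁ = √(2mE)/ℏ = 2.724 on the left and k₂ = √(2m(E − U₀))/ℏ = 0.8246 on the right.
Matching ψ and ψ′ at x = 0 gives r = (k₁ − k₂)/(k₁ + k₂), so R = r² = 0.2865 and T = 1 − R = 0.7135.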